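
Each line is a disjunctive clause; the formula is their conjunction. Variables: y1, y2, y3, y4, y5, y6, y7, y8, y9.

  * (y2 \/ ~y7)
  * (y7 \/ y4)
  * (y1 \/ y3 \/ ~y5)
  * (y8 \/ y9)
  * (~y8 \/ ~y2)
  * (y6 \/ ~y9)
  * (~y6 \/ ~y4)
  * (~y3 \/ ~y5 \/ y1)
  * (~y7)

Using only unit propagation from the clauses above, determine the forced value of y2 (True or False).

(~y7) is a unit clause: y7 = False.
(y7 \/ y4): since y7 = False, the clause reduces to (y4). y4 = True.
(~y6 \/ ~y4): since y4 = True, the clause reduces to (~y6). y6 = False.
From (~y9 \/ y6) and y6 = False: y9 = False.
(y8 \/ y9) with y9 = False leaves only y8, so y8 = True.
(~y8 \/ ~y2): since y8 = True, the clause reduces to (~y2). y2 = False.

False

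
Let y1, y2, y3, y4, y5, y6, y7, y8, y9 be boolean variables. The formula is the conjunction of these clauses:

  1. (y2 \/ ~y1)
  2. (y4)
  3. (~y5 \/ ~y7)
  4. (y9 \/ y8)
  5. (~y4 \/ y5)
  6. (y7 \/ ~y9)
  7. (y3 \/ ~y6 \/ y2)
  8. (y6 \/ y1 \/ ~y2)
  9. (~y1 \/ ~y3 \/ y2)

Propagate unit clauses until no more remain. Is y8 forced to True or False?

True

Unit clause (y4) sets y4 = True.
(y5 \/ ~y4) with y4 = True leaves only y5, so y5 = True.
(~y5 \/ ~y7) with y5 = True leaves only ~y7, so y7 = False.
(~y9 \/ y7): since y7 = False, the clause reduces to (~y9). y9 = False.
In (y9 \/ y8), y9 is now false; y8 must hold, so y8 = True.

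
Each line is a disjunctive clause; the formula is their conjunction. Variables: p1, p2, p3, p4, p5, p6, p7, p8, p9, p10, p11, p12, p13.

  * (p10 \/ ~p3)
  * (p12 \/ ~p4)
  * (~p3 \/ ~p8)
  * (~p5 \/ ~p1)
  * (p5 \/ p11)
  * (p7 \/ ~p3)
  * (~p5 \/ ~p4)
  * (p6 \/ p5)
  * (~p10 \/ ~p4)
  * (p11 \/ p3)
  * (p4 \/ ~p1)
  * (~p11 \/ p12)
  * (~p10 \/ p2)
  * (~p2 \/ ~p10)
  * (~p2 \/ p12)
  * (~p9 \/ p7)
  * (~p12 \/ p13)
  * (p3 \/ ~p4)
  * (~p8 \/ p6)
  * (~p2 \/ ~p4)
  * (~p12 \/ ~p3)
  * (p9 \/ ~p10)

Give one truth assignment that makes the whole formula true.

p1=0, p2=0, p3=0, p4=0, p5=1, p6=1, p7=0, p8=0, p9=0, p10=0, p11=1, p12=1, p13=1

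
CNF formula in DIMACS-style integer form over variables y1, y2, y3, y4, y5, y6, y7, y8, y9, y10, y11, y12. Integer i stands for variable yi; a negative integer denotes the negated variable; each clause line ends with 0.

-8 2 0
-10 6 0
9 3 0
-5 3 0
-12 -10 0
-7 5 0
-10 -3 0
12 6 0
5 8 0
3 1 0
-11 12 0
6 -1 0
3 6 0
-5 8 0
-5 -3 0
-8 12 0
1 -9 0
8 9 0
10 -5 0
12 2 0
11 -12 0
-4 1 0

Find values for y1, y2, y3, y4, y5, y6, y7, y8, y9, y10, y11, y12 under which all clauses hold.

y1=True  y2=True  y3=True  y4=False  y5=False  y6=True  y7=False  y8=True  y9=True  y10=False  y11=True  y12=True

Check each clause:
  1. (~y8 \/ y2) — y2 is true.
  2. (y6 \/ ~y10) — ~y10 is true.
  3. (y9 \/ y3) — y9 is true.
  4. (y3 \/ ~y5) — y3 is true.
  5. (~y10 \/ ~y12) — ~y10 is true.
  6. (~y7 \/ y5) — ~y7 is true.
  7. (~y10 \/ ~y3) — ~y10 is true.
  8. (y12 \/ y6) — y12 is true.
  9. (y5 \/ y8) — y8 is true.
  10. (y3 \/ y1) — y1 is true.
  11. (~y11 \/ y12) — y12 is true.
  12. (y6 \/ ~y1) — y6 is true.
  13. (y3 \/ y6) — y3 is true.
  14. (~y5 \/ y8) — y8 is true.
  15. (~y5 \/ ~y3) — ~y5 is true.
  16. (~y8 \/ y12) — y12 is true.
  17. (~y9 \/ y1) — y1 is true.
  18. (y9 \/ y8) — y8 is true.
  19. (~y5 \/ y10) — ~y5 is true.
  20. (y12 \/ y2) — y2 is true.
  21. (~y12 \/ y11) — y11 is true.
  22. (y1 \/ ~y4) — y1 is true.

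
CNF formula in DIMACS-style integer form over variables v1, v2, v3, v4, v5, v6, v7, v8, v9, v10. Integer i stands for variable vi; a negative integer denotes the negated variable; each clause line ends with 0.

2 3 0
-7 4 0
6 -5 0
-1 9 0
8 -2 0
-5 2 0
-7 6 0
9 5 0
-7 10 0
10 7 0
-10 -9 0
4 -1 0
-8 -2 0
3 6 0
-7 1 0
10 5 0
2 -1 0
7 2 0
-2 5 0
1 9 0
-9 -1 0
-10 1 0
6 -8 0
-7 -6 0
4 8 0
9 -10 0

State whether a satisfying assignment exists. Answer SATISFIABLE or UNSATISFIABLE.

UNSATISFIABLE

v1 = True:
  propagation gives v9=True; an empty clause results — contradiction.
v1 = False:
  propagation gives v7=False, v10=True; an empty clause results — contradiction.
Every branch closes, so no satisfying assignment exists.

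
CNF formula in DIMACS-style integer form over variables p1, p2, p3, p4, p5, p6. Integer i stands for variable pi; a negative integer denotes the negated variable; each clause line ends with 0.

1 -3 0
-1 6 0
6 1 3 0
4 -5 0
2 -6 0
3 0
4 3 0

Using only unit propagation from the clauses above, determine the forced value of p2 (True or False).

True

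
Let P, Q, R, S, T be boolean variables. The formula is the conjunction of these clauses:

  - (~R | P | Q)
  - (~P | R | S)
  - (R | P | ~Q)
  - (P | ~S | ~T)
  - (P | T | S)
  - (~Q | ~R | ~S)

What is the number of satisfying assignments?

13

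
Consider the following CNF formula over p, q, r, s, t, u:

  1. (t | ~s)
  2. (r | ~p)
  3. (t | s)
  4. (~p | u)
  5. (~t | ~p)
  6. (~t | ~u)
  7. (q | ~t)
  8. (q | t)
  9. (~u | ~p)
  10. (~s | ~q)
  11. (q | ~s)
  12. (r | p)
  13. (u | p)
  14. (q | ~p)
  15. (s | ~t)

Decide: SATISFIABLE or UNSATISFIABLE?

UNSATISFIABLE

p = True:
  propagation gives r=True, u=True; an empty clause results — contradiction.
p = False:
  propagation gives r=True, u=True, t=False, s=False; an empty clause results — contradiction.
Every branch closes, so no satisfying assignment exists.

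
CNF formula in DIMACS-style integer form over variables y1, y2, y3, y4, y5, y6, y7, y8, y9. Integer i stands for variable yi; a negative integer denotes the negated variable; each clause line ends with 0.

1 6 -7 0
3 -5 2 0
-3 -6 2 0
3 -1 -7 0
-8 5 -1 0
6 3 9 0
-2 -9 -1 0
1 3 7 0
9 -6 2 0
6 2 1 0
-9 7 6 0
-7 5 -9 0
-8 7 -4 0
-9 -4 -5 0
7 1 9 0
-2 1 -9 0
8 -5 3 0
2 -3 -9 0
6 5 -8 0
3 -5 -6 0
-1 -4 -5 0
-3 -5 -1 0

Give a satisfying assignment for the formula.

y1=0, y2=1, y3=1, y4=1, y5=1, y6=1, y7=1, y8=1, y9=0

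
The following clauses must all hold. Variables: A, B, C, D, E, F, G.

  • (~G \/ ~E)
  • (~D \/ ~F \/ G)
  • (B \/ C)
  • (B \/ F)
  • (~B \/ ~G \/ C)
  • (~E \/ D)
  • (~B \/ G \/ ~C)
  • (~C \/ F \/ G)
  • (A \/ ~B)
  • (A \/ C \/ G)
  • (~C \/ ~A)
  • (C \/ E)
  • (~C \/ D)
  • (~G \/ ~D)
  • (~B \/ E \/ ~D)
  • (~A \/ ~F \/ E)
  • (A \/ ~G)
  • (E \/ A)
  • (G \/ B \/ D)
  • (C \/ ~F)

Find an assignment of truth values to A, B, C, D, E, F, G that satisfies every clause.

A=T, B=T, C=F, D=T, E=T, F=F, G=F

Branch on A: take A = True.
  then C is forced to False.
  then B is forced to True.
  then G is forced to False.
  then E is forced to True.
  then D is forced to True.
  then F is forced to False.
Check each clause:
  1. (~E \/ ~G) — ~G is true.
  2. (~F \/ G \/ ~D) — ~F is true.
  3. (C \/ B) — B is true.
  4. (B \/ F) — B is true.
  5. (C \/ ~B \/ ~G) — ~G is true.
  6. (~E \/ D) — D is true.
  7. (~B \/ ~C \/ G) — ~C is true.
  8. (F \/ ~C \/ G) — ~C is true.
  9. (A \/ ~B) — A is true.
  10. (A \/ C \/ G) — A is true.
  11. (~A \/ ~C) — ~C is true.
  12. (C \/ E) — E is true.
  13. (~C \/ D) — D is true.
  14. (~D \/ ~G) — ~G is true.
  15. (~D \/ ~B \/ E) — E is true.
  16. (E \/ ~A \/ ~F) — ~F is true.
  17. (A \/ ~G) — ~G is true.
  18. (A \/ E) — A is true.
  19. (B \/ D \/ G) — B is true.
  20. (C \/ ~F) — ~F is true.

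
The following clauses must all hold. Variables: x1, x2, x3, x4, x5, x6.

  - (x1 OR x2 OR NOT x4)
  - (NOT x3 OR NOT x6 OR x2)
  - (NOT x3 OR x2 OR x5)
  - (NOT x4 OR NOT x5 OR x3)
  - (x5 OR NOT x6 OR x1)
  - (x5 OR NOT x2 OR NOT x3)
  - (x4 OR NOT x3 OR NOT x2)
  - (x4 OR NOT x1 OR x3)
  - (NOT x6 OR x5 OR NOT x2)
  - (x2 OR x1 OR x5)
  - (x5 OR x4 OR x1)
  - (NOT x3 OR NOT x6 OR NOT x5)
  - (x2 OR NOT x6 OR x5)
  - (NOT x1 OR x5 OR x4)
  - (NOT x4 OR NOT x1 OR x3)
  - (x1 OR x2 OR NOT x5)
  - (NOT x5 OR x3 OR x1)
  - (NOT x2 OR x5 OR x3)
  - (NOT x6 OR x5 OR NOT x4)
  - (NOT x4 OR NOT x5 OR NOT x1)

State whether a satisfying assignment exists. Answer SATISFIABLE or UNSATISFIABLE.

SATISFIABLE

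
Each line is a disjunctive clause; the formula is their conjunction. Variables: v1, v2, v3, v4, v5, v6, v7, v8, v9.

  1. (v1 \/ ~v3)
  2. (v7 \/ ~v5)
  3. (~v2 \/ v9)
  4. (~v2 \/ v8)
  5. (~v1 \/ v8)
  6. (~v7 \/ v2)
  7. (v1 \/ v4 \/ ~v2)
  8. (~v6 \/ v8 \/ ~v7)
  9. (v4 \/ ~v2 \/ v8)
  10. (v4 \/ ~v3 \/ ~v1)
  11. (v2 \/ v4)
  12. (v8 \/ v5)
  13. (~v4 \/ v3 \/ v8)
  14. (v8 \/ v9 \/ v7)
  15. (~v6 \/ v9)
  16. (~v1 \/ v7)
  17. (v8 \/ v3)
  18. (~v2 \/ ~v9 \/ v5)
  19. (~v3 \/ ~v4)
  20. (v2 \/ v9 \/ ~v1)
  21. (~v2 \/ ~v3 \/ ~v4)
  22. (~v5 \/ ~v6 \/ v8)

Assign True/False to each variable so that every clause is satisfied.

v1 = True, v2 = True, v3 = False, v4 = True, v5 = True, v6 = False, v7 = True, v8 = True, v9 = True

v6 occurs only negated in the remaining clauses — set v6 = False.
v8 occurs only positively in the remaining clauses — set v8 = True.
Branch on v1: take v1 = True.
  then v7 is forced to True.
  then v2 is forced to True.
  then v9 is forced to True.
  then v5 is forced to True.
Branch on v3: take v3 = False.
v4 is now unconstrained; take v4 = True.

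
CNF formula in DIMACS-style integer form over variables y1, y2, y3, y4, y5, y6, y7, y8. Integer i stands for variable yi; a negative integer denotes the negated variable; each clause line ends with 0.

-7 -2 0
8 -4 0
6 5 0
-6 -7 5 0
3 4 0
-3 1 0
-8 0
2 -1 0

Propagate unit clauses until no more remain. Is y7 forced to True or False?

(!y8) is a unit clause: y8 = False.
(y8 || !y4) with y8 = False leaves only !y4, so y4 = False.
(y3 || y4) with y4 = False leaves only y3, so y3 = True.
(y1 || !y3): since y3 = True, the clause reduces to (y1). y1 = True.
From (y2 || !y1) and y1 = True: y2 = True.
In (!y7 || !y2), !y2 is now false; !y7 must hold, so y7 = False.

False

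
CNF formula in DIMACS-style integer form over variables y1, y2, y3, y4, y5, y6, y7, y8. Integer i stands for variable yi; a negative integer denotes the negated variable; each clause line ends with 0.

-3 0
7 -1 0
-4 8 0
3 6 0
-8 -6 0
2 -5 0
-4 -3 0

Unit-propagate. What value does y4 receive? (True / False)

Unit clause (~y3) sets y3 = False.
From (y3 | y6) and y3 = False: y6 = True.
From (~y6 | ~y8) and y6 = True: y8 = False.
(~y4 | y8): since y8 = False, the clause reduces to (~y4). y4 = False.

False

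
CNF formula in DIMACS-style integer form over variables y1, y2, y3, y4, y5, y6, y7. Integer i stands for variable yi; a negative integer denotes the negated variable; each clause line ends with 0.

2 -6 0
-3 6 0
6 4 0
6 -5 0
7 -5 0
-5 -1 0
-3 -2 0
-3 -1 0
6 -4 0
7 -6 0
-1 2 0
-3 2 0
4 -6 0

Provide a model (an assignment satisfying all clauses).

y1=T, y2=T, y3=F, y4=T, y5=F, y6=T, y7=T

Check each clause:
  1. {y2, ¬y6} — y2 is true.
  2. {¬y3, y6} — ¬y3 is true.
  3. {y6, y4} — y4 is true.
  4. {¬y5, y6} — ¬y5 is true.
  5. {y7, ¬y5} — ¬y5 is true.
  6. {¬y5, ¬y1} — ¬y5 is true.
  7. {¬y3, ¬y2} — ¬y3 is true.
  8. {¬y1, ¬y3} — ¬y3 is true.
  9. {¬y4, y6} — y6 is true.
  10. {y7, ¬y6} — y7 is true.
  11. {y2, ¬y1} — y2 is true.
  12. {y2, ¬y3} — y2 is true.
  13. {¬y6, y4} — y4 is true.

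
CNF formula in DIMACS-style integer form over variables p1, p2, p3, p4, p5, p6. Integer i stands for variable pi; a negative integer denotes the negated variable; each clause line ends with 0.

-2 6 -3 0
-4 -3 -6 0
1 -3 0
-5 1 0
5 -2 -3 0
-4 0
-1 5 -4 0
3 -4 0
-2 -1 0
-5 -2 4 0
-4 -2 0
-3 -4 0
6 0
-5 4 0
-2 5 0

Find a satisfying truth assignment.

p1=T  p2=F  p3=T  p4=F  p5=F  p6=T

Check each clause:
  1. (!p2 || !p3 || p6) — p6 is true.
  2. (!p4 || !p3 || !p6) — !p4 is true.
  3. (p1 || !p3) — p1 is true.
  4. (!p5 || p1) — p1 is true.
  5. (p5 || !p2 || !p3) — !p2 is true.
  6. (!p4) — !p4 is true.
  7. (!p4 || p5 || !p1) — !p4 is true.
  8. (!p4 || p3) — p3 is true.
  9. (!p1 || !p2) — !p2 is true.
  10. (!p2 || !p5 || p4) — !p5 is true.
  11. (!p4 || !p2) — !p4 is true.
  12. (!p4 || !p3) — !p4 is true.
  13. (p6) — p6 is true.
  14. (!p5 || p4) — !p5 is true.
  15. (p5 || !p2) — !p2 is true.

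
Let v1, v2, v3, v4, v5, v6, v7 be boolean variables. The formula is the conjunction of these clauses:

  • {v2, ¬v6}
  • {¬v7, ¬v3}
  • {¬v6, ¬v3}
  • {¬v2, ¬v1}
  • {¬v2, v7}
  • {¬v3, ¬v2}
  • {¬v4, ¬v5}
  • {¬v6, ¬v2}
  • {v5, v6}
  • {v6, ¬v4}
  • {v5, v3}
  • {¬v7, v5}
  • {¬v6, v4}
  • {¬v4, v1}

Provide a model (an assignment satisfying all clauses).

v1 = True, v2 = False, v3 = True, v4 = False, v5 = True, v6 = False, v7 = False

Branch on v1: take v1 = True.
  then v2 is forced to False.
  then v6 is forced to False.
  then v5 is forced to True.
  then v4 is forced to False.
Set v3 = True and propagate.
  then v7 is forced to False.
Every clause has at least one true literal under this assignment.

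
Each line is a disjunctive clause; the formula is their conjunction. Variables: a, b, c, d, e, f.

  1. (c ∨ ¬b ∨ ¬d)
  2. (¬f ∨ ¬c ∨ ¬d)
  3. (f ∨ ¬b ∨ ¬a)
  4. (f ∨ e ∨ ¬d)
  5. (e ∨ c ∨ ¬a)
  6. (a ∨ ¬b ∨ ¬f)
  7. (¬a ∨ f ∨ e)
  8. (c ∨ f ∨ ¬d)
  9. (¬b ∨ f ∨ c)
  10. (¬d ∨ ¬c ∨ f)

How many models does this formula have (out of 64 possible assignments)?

21

Split on f, then c.
  f=T, c=T: e free; 3 ways for (a,b,d) × 2^1 = 6.
  f=T, c=F: 7 of the 16 assignments to (a,b,d,e) work.
  f=F, c=T: 5 of the 16 assignments to (a,b,d,e) work.
  f=F, c=F: remaining (a,b,d,e) ∈ {(F,F,F,F); (F,F,F,T); (T,F,F,T)} — 3.
Total: 6 + 7 + 5 + 3 = 21.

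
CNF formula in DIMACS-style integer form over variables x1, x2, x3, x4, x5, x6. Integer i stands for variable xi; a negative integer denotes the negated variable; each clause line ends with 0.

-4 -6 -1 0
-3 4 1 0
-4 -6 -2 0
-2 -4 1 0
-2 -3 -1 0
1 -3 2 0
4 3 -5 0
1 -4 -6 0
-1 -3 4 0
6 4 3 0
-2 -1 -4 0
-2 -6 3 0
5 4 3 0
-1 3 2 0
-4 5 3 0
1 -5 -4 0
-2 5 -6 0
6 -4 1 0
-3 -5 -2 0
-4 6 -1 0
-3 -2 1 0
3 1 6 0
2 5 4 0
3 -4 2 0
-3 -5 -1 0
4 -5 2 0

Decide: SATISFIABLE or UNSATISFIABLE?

UNSATISFIABLE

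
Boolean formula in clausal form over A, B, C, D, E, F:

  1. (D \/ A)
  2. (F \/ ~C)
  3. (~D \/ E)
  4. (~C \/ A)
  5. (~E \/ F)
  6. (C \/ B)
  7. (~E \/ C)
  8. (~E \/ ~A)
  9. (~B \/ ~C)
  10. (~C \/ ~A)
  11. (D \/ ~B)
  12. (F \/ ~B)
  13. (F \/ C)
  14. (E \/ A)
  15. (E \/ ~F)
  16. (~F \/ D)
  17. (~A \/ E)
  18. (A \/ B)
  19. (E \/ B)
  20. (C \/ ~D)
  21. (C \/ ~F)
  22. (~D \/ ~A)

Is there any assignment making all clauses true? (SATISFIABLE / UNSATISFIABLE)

C = True:
  propagation gives F=True, A=True; an empty clause results — contradiction.
C = False:
  propagation gives B=True, E=False, D=False; an empty clause results — contradiction.
Every branch closes, so no satisfying assignment exists.

UNSATISFIABLE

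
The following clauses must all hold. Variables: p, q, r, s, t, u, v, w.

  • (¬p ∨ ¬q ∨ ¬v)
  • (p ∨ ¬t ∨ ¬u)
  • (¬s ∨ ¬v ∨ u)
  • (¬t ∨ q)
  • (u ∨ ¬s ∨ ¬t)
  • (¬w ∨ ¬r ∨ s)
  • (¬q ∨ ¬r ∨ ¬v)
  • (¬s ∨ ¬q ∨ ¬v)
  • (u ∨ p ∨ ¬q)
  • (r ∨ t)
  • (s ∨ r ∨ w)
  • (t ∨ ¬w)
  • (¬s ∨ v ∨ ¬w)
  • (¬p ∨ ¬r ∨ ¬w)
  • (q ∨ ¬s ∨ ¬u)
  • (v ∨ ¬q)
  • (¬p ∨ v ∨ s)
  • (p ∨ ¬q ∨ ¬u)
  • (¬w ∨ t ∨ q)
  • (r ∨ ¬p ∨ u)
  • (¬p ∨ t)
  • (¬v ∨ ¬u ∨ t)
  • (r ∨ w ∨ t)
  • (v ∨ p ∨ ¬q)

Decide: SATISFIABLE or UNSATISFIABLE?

SATISFIABLE

Try p = False.
Try q = False.
  then t is forced to False.
  then r is forced to True.
  then w is forced to False.
Set s = False and propagate.
For the remaining variables, u = False, v = False works.
So p = 0, q = 0, r = 1, s = 0, t = 0, u = 0, v = 0, w = 0 is a satisfying assignment.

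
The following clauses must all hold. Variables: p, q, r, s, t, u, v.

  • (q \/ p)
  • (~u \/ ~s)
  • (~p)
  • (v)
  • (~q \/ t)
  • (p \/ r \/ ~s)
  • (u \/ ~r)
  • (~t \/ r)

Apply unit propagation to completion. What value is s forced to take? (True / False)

Unit clause (~p) sets p = False.
From (p \/ q) and p = False: q = True.
(v) is a unit clause: v = True.
In (~q \/ t), ~q is now false; t must hold, so t = True.
In (~t \/ r), ~t is now false; r must hold, so r = True.
From (~r \/ u) and r = True: u = True.
In (~s \/ ~u), ~u is now false; ~s must hold, so s = False.

False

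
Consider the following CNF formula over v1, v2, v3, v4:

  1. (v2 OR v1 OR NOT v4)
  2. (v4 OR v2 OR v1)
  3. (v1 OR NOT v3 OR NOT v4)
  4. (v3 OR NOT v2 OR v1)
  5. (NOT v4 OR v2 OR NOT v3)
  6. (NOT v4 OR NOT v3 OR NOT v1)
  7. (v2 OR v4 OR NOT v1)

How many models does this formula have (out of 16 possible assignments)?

5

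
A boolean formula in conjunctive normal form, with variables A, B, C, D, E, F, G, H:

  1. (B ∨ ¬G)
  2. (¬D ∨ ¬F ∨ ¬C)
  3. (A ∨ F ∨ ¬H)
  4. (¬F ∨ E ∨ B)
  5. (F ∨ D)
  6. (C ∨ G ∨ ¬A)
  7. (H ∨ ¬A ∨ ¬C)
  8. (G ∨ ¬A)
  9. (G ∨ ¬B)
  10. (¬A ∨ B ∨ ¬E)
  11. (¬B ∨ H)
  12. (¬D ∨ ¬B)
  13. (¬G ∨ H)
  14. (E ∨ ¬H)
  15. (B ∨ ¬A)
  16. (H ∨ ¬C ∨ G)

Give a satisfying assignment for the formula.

A=0, B=0, C=1, D=0, E=1, F=1, G=0, H=1

Check each clause:
  1. (B ∨ ¬G) — ¬G is true.
  2. (¬D ∨ ¬F ∨ ¬C) — ¬D is true.
  3. (F ∨ ¬H ∨ A) — F is true.
  4. (B ∨ E ∨ ¬F) — E is true.
  5. (F ∨ D) — F is true.
  6. (¬A ∨ C ∨ G) — C is true.
  7. (H ∨ ¬C ∨ ¬A) — H is true.
  8. (¬A ∨ G) — ¬A is true.
  9. (¬B ∨ G) — ¬B is true.
  10. (¬A ∨ ¬E ∨ B) — ¬A is true.
  11. (¬B ∨ H) — H is true.
  12. (¬D ∨ ¬B) — ¬D is true.
  13. (¬G ∨ H) — H is true.
  14. (E ∨ ¬H) — E is true.
  15. (B ∨ ¬A) — ¬A is true.
  16. (G ∨ ¬C ∨ H) — H is true.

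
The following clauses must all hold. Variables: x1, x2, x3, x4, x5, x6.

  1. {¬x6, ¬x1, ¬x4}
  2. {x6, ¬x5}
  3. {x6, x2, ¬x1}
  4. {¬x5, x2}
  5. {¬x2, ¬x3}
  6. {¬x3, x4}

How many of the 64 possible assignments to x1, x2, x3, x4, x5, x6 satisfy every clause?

17

Case analysis on x2 and x6:
  x2=T, x6=T: x5 free; 3 ways for (x1,x3,x4) × 2^1 = 6.
  x2=T, x6=F: remaining (x1,x3,x4,x5) ∈ {(F,F,F,F); (F,F,T,F); (T,F,F,F); (T,F,T,F)} — 4.
  x2=F, x6=T: remaining (x1,x3,x4,x5) ∈ {(F,F,F,F); (F,F,T,F); (F,T,T,F); (T,F,F,F)} — 4.
  x2=F, x6=F: remaining (x1,x3,x4,x5) ∈ {(F,F,F,F); (F,F,T,F); (F,T,T,F)} — 3.
Total: 6 + 4 + 4 + 3 = 17.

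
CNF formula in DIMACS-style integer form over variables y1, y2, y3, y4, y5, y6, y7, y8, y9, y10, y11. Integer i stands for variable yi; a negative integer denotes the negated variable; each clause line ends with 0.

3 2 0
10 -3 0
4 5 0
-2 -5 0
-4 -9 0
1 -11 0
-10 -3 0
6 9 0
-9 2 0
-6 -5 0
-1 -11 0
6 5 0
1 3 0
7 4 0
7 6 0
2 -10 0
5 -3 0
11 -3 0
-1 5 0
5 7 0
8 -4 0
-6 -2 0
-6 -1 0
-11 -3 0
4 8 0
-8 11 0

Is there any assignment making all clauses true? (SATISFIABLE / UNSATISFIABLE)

UNSATISFIABLE

y3 = True:
  propagation gives y10=True; an empty clause results — contradiction.
y3 = False:
  propagation gives y2=True, y5=False, y4=True, y9=False; an empty clause results — contradiction.
Every branch closes, so no satisfying assignment exists.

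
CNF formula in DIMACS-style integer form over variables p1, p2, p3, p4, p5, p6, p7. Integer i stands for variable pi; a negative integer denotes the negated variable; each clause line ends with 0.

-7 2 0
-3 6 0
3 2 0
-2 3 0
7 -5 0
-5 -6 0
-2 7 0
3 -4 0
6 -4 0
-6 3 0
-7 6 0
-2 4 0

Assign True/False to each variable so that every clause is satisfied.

p1=True, p2=False, p3=True, p4=False, p5=False, p6=True, p7=False

p5 occurs only negated in the remaining clauses — set p5 = False.
Try p2 = False.
  then p7 is forced to False.
  then p3 is forced to True.
  then p6 is forced to True.
p1, p4 are now unconstrained; take p1 = True, p4 = False.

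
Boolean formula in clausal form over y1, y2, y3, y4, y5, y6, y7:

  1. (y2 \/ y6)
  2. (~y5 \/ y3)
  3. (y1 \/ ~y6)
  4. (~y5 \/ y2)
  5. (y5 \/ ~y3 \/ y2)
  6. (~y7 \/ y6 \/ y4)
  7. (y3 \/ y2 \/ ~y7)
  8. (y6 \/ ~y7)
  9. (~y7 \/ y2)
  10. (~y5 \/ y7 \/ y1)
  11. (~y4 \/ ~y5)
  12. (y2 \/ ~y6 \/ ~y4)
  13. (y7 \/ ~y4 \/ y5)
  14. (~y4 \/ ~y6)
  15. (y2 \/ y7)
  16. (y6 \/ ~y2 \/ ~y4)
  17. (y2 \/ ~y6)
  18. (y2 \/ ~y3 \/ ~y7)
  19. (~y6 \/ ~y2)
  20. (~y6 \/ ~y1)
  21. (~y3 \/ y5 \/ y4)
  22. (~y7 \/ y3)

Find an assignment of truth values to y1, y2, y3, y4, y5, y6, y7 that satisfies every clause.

y1=1, y2=1, y3=1, y4=0, y5=1, y6=0, y7=0

Set y1 = True and propagate.
  then y6 is forced to False.
  then y2 is forced to True.
  then y7 is forced to False.
  then y4 is forced to False.
The remaining clauses are satisfied by y3 = True, y5 = True.
Check each clause:
  1. (y6 \/ y2) — y2 is true.
  2. (~y5 \/ y3) — y3 is true.
  3. (~y6 \/ y1) — y1 is true.
  4. (~y5 \/ y2) — y2 is true.
  5. (y5 \/ ~y3 \/ y2) — y2 is true.
  6. (~y7 \/ y4 \/ y6) — ~y7 is true.
  7. (y2 \/ y3 \/ ~y7) — ~y7 is true.
  8. (y6 \/ ~y7) — ~y7 is true.
  9. (y2 \/ ~y7) — ~y7 is true.
  10. (y7 \/ y1 \/ ~y5) — y1 is true.
  11. (~y4 \/ ~y5) — ~y4 is true.
  12. (y2 \/ ~y6 \/ ~y4) — y2 is true.
  13. (~y4 \/ y5 \/ y7) — ~y4 is true.
  14. (~y6 \/ ~y4) — ~y6 is true.
  15. (y7 \/ y2) — y2 is true.
  16. (~y4 \/ y6 \/ ~y2) — ~y4 is true.
  17. (~y6 \/ y2) — y2 is true.
  18. (~y3 \/ y2 \/ ~y7) — ~y7 is true.
  19. (~y2 \/ ~y6) — ~y6 is true.
  20. (~y6 \/ ~y1) — ~y6 is true.
  21. (y5 \/ y4 \/ ~y3) — y5 is true.
  22. (y3 \/ ~y7) — ~y7 is true.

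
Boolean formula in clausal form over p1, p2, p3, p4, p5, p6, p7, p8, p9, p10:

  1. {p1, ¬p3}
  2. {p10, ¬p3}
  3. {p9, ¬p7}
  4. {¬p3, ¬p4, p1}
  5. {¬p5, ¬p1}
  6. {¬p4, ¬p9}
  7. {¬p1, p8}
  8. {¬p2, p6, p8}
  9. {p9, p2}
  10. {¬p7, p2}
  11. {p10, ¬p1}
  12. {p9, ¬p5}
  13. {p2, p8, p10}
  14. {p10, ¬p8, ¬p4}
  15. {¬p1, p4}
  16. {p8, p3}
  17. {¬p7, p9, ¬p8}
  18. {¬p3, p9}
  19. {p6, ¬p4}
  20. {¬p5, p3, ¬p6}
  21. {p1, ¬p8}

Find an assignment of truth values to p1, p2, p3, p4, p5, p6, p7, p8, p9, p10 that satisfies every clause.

p1=1, p2=1, p3=0, p4=1, p5=0, p6=1, p7=0, p8=1, p9=0, p10=1

Pure literal: p5 appears only negated; assign p5 = False.
p7 occurs only negated in the remaining clauses — set p7 = False.
Branch on p1: take p1 = True.
  then p8 is forced to True.
  then p10 is forced to True.
  then p4 is forced to True.
  then p9 is forced to False.
  then p2 is forced to True.
  then p3 is forced to False.
  then p6 is forced to True.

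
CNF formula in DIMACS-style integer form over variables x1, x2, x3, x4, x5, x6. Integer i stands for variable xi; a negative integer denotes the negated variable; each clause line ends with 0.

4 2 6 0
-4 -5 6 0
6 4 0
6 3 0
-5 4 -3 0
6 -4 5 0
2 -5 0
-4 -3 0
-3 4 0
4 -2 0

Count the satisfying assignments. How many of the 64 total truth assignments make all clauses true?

Satisfying assignments:
  x1=0 x2=0 x3=0 x4=0 x5=0 x6=1
  x1=0 x2=0 x3=0 x4=1 x5=0 x6=1
  x1=0 x2=1 x3=0 x4=1 x5=0 x6=1
  x1=0 x2=1 x3=0 x4=1 x5=1 x6=1
  x1=1 x2=0 x3=0 x4=0 x5=0 x6=1
  x1=1 x2=0 x3=0 x4=1 x5=0 x6=1
  x1=1 x2=1 x3=0 x4=1 x5=0 x6=1
  x1=1 x2=1 x3=0 x4=1 x5=1 x6=1
Count: 8.

8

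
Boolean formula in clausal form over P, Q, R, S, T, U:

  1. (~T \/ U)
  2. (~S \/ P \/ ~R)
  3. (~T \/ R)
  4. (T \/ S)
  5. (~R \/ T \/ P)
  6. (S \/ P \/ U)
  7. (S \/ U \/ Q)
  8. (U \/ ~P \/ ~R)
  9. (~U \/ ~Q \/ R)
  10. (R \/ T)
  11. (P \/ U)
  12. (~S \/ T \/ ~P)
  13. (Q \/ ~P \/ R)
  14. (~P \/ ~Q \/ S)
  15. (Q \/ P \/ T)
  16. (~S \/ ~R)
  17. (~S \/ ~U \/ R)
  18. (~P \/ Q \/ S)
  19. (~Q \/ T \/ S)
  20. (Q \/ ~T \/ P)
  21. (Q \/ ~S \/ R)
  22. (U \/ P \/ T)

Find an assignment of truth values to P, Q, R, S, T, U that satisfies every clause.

P = False, Q = True, R = True, S = False, T = True, U = True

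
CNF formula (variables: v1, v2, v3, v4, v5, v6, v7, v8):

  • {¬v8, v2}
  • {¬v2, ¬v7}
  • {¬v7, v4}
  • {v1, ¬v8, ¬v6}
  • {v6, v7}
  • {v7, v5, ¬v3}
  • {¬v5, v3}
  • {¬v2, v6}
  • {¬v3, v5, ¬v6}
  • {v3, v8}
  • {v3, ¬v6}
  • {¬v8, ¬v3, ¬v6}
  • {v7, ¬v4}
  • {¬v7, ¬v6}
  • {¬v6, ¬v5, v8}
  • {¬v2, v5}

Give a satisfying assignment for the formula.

v1=True, v2=False, v3=True, v4=True, v5=True, v6=False, v7=True, v8=False

v1 occurs only positively in the remaining clauses — set v1 = True.
Try v2 = False.
  then v8 is forced to False.
  then v3 is forced to True.
For the remaining variables, v4 = True, v5 = True, v6 = False, v7 = True works.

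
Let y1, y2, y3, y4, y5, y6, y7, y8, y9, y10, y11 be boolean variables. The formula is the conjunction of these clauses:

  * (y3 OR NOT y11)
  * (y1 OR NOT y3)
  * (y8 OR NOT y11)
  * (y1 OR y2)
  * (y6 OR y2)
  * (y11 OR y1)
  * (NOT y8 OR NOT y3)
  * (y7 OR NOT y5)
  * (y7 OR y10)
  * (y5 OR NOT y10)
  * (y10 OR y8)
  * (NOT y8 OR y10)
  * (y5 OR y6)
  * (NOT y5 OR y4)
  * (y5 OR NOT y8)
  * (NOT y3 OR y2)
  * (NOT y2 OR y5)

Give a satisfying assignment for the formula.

y1=T, y2=T, y3=T, y4=T, y5=T, y6=T, y7=T, y8=F, y9=T, y10=T, y11=F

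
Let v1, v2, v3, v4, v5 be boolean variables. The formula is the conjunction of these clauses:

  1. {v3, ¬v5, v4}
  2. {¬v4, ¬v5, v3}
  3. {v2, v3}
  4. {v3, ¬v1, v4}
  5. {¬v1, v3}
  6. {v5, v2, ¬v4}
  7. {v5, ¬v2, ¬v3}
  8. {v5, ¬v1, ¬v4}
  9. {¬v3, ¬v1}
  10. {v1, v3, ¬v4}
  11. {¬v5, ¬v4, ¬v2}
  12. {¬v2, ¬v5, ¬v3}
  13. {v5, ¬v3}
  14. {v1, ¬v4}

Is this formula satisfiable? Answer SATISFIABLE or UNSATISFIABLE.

SATISFIABLE

Branch on v1: take v1 = False.
  then v4 is forced to False.
Branch on v2: take v2 = True.
The remaining clauses are satisfied by v3 = False, v5 = False.
So v1 = False, v2 = True, v3 = False, v4 = False, v5 = False is a satisfying assignment.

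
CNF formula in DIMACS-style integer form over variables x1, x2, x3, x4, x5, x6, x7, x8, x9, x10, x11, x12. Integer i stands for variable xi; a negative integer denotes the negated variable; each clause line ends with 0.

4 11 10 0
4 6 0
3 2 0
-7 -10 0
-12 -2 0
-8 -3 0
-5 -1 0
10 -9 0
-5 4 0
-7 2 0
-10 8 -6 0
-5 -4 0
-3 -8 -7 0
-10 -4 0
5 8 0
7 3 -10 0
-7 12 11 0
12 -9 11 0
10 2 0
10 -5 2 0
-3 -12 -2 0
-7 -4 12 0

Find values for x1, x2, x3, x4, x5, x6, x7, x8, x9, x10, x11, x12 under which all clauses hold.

x1=T, x2=T, x3=F, x4=F, x5=F, x6=T, x7=T, x8=T, x9=F, x10=F, x11=T, x12=F

Check each clause:
  1. (x4 OR x10 OR x11) — x11 is true.
  2. (x4 OR x6) — x6 is true.
  3. (x3 OR x2) — x2 is true.
  4. (NOT x7 OR NOT x10) — NOT x10 is true.
  5. (NOT x12 OR NOT x2) — NOT x12 is true.
  6. (NOT x3 OR NOT x8) — NOT x3 is true.
  7. (NOT x1 OR NOT x5) — NOT x5 is true.
  8. (NOT x9 OR x10) — NOT x9 is true.
  9. (x4 OR NOT x5) — NOT x5 is true.
  10. (NOT x7 OR x2) — x2 is true.
  11. (NOT x10 OR x8 OR NOT x6) — x8 is true.
  12. (NOT x5 OR NOT x4) — NOT x5 is true.
  13. (NOT x3 OR NOT x8 OR NOT x7) — NOT x3 is true.
  14. (NOT x4 OR NOT x10) — NOT x4 is true.
  15. (x8 OR x5) — x8 is true.
  16. (NOT x10 OR x7 OR x3) — NOT x10 is true.
  17. (x12 OR x11 OR NOT x7) — x11 is true.
  18. (x11 OR x12 OR NOT x9) — x11 is true.
  19. (x2 OR x10) — x2 is true.
  20. (NOT x5 OR x10 OR x2) — x2 is true.
  21. (NOT x12 OR NOT x2 OR NOT x3) — NOT x12 is true.
  22. (NOT x7 OR NOT x4 OR x12) — NOT x4 is true.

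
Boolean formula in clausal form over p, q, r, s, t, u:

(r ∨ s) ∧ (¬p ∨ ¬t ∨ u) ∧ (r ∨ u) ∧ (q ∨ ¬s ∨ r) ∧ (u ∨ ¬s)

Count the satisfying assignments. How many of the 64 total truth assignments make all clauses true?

Split on r, then s.
  r=1, s=1: forces u=1; p, q, t free → 2^3 = 8.
  r=1, s=0: q free; 7 ways for (p,t,u) × 2^1 = 14.
  r=0, s=1: remaining (p,q,t,u) ∈ {(0,1,0,1); (0,1,1,1); (1,1,0,1); (1,1,1,1)} — 4.
  r=0, s=0: a clause becomes empty — 0.
Total: 8 + 14 + 4 + 0 = 26.

26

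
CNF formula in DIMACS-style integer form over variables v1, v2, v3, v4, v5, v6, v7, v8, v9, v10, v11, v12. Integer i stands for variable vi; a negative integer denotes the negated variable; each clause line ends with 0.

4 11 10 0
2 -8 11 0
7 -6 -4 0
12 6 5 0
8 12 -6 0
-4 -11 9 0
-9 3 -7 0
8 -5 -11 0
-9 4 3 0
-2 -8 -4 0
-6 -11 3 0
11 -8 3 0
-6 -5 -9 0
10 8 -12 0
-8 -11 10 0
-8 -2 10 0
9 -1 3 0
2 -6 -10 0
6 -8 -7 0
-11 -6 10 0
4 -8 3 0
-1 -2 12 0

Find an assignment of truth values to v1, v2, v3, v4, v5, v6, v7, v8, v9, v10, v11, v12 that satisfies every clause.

v3 occurs only positively in the remaining clauses — set v3 = True.
Branch on v1: take v1 = True.
Set v2 = True and propagate.
  then v12 is forced to True.
For the remaining variables, v4 = False, v5 = True, v6 = False, v7 = False, v8 = False, v9 = False, v10 = True, v11 = False works.

v1=1, v2=1, v3=1, v4=0, v5=1, v6=0, v7=0, v8=0, v9=0, v10=1, v11=0, v12=1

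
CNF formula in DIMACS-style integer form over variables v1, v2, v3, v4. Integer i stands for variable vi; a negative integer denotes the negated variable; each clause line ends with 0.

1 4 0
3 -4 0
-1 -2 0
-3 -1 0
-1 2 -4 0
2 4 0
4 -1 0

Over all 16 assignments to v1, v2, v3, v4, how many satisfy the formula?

The models are:
  v1=0 v2=0 v3=1 v4=1
  v1=0 v2=1 v3=1 v4=1
Count: 2.

2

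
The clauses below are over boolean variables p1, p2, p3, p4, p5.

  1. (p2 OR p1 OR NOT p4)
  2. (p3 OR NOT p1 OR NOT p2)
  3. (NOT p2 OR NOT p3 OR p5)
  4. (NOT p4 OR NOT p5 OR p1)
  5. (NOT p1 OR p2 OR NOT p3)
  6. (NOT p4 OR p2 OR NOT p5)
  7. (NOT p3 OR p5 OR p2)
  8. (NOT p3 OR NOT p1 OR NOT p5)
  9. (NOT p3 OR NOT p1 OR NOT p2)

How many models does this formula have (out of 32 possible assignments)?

10

Split on p2, then p1.
  p2=T, p1=T: a clause becomes empty — 0.
  p2=T, p1=F: remaining (p3,p4,p5) ∈ {(F,F,F); (F,F,T); (F,T,F); (T,F,T)} — 4.
  p2=F, p1=T: remaining (p3,p4,p5) ∈ {(F,F,F); (F,F,T); (F,T,F)} — 3.
  p2=F, p1=F: remaining (p3,p4,p5) ∈ {(F,F,F); (F,F,T); (T,F,T)} — 3.
Total: 0 + 4 + 3 + 3 = 10.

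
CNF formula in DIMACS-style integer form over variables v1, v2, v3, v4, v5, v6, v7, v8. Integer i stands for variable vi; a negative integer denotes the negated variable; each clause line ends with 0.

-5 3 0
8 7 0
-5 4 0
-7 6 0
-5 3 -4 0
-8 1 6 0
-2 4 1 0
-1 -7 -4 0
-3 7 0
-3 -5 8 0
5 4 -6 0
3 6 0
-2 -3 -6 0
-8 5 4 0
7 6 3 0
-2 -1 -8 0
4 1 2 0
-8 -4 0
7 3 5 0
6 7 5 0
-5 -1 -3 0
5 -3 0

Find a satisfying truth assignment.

v1=0  v2=0  v3=0  v4=1  v5=0  v6=1  v7=1  v8=0

Check each clause:
  1. (v3 | ~v5) — ~v5 is true.
  2. (v7 | v8) — v7 is true.
  3. (~v5 | v4) — ~v5 is true.
  4. (~v7 | v6) — v6 is true.
  5. (v3 | ~v4 | ~v5) — ~v5 is true.
  6. (~v8 | v6 | v1) — ~v8 is true.
  7. (~v2 | v4 | v1) — v4 is true.
  8. (~v1 | ~v4 | ~v7) — ~v1 is true.
  9. (~v3 | v7) — ~v3 is true.
  10. (v8 | ~v5 | ~v3) — ~v5 is true.
  11. (v5 | ~v6 | v4) — v4 is true.
  12. (v3 | v6) — v6 is true.
  13. (~v3 | ~v2 | ~v6) — ~v3 is true.
  14. (v4 | ~v8 | v5) — ~v8 is true.
  15. (v3 | v6 | v7) — v6 is true.
  16. (~v2 | ~v8 | ~v1) — ~v8 is true.
  17. (v4 | v1 | v2) — v4 is true.
  18. (~v8 | ~v4) — ~v8 is true.
  19. (v3 | v5 | v7) — v7 is true.
  20. (v7 | v6 | v5) — v6 is true.
  21. (~v1 | ~v5 | ~v3) — ~v5 is true.
  22. (~v3 | v5) — ~v3 is true.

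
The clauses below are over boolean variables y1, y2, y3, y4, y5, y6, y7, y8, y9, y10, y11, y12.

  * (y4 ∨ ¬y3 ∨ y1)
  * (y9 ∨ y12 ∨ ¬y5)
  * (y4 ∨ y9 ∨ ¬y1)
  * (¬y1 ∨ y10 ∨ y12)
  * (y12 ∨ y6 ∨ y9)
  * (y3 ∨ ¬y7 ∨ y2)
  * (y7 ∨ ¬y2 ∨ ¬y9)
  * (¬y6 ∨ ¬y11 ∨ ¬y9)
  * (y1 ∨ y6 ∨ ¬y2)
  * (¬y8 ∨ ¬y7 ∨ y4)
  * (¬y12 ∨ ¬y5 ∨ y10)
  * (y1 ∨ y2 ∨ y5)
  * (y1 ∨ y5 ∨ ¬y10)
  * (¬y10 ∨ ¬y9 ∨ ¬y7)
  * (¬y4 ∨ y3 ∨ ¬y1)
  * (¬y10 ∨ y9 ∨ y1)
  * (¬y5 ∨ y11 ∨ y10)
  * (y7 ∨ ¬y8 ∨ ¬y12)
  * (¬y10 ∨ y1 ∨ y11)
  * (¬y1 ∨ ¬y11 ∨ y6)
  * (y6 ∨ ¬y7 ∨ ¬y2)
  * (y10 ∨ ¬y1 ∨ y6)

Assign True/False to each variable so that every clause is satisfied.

Set y1 = True and propagate.
Branch on y2: take y2 = False.
The remaining clauses are satisfied by y3 = True, y4 = True, y5 = False, y6 = True, y7 = True, y8 = True, y9 = False, y10 = True, y11 = True, y12 = True.

y1 = True, y2 = False, y3 = True, y4 = True, y5 = False, y6 = True, y7 = True, y8 = True, y9 = False, y10 = True, y11 = True, y12 = True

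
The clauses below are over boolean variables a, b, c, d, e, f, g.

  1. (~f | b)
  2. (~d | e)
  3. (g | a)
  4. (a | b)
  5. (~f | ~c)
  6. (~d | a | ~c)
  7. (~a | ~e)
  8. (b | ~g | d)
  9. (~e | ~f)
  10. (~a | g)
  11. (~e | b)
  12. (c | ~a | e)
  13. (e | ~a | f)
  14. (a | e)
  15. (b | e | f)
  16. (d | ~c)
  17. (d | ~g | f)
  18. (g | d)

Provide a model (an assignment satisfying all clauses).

a = False, b = True, c = False, d = True, e = True, f = False, g = True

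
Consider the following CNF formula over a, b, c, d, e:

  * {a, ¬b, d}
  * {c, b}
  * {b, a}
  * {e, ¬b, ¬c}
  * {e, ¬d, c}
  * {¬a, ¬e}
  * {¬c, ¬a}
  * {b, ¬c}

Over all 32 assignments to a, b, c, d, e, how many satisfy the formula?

3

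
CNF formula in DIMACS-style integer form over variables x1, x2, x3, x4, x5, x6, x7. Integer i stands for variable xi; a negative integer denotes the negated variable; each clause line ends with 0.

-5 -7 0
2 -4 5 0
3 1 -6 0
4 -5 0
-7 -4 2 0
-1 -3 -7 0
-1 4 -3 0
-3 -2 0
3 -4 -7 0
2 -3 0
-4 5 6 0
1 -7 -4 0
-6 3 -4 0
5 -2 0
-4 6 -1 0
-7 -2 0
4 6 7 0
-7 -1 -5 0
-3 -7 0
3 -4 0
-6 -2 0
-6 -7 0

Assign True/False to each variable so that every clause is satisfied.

Try x1 = True.
Try x2 = False.
  then x3 is forced to False.
  then x4 is forced to False.
  then x5 is forced to False.
For the remaining variables, x6 = False, x7 = True works.
Every clause has at least one true literal under this assignment.
Check each clause:
  1. (¬x5 ∨ ¬x7) — ¬x5 is true.
  2. (¬x4 ∨ x2 ∨ x5) — ¬x4 is true.
  3. (¬x6 ∨ x3 ∨ x1) — x1 is true.
  4. (x4 ∨ ¬x5) — ¬x5 is true.
  5. (¬x7 ∨ ¬x4 ∨ x2) — ¬x4 is true.
  6. (¬x1 ∨ ¬x3 ∨ ¬x7) — ¬x3 is true.
  7. (¬x3 ∨ x4 ∨ ¬x1) — ¬x3 is true.
  8. (¬x3 ∨ ¬x2) — ¬x3 is true.
  9. (x3 ∨ ¬x7 ∨ ¬x4) — ¬x4 is true.
  10. (¬x3 ∨ x2) — ¬x3 is true.
  11. (x5 ∨ ¬x4 ∨ x6) — ¬x4 is true.
  12. (¬x4 ∨ x1 ∨ ¬x7) — ¬x4 is true.
  13. (x3 ∨ ¬x6 ∨ ¬x4) — ¬x6 is true.
  14. (x5 ∨ ¬x2) — ¬x2 is true.
  15. (¬x4 ∨ ¬x1 ∨ x6) — ¬x4 is true.
  16. (¬x2 ∨ ¬x7) — ¬x2 is true.
  17. (x6 ∨ x4 ∨ x7) — x7 is true.
  18. (¬x1 ∨ ¬x7 ∨ ¬x5) — ¬x5 is true.
  19. (¬x7 ∨ ¬x3) — ¬x3 is true.
  20. (¬x4 ∨ x3) — ¬x4 is true.
  21. (¬x2 ∨ ¬x6) — ¬x6 is true.
  22. (¬x6 ∨ ¬x7) — ¬x6 is true.

x1=True, x2=False, x3=False, x4=False, x5=False, x6=False, x7=True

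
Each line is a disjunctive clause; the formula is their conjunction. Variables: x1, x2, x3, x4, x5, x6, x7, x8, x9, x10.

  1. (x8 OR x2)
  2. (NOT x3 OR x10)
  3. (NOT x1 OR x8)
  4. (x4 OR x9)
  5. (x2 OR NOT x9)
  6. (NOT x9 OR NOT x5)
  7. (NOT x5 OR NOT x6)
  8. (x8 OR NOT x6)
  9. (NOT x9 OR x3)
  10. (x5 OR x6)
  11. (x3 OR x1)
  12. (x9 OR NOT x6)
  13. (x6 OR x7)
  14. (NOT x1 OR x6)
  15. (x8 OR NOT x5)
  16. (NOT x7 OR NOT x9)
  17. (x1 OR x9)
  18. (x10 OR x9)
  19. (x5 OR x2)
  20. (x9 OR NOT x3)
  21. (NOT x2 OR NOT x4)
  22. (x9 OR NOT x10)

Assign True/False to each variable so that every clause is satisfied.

x1=True, x2=True, x3=True, x4=False, x5=False, x6=True, x7=False, x8=True, x9=True, x10=True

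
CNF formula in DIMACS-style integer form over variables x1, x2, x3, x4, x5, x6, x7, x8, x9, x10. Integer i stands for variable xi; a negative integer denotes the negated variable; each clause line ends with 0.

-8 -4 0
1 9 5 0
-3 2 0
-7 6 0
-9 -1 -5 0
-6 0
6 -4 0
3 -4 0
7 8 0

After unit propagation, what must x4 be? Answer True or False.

False

Unit clause (~x6) sets x6 = False.
(~x7 | x6) with x6 = False leaves only ~x7, so x7 = False.
(~x4 | x6) with x6 = False leaves only ~x4, so x4 = False.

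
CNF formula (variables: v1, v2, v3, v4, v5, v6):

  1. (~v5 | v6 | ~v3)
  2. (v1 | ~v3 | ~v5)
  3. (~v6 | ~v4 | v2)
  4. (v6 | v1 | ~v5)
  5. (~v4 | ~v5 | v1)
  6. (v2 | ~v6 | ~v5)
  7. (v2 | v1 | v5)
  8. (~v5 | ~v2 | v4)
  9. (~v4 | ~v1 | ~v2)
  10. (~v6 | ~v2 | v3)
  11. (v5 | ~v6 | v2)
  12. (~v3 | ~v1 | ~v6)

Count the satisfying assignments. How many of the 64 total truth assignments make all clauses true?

14

Split on v5, then v2.
  v5=1, v2=1: a clause becomes empty — 0.
  v5=1, v2=0: remaining (v1,v3,v4,v6) ∈ {(1,0,0,0); (1,0,1,0)} — 2.
  v5=0, v2=1: 8 of the 16 assignments to (v1,v3,v4,v6) work.
  v5=0, v2=0: remaining (v1,v3,v4,v6) ∈ {(1,0,0,0); (1,0,1,0); (1,1,0,0); (1,1,1,0)} — 4.
Total: 0 + 2 + 8 + 4 = 14.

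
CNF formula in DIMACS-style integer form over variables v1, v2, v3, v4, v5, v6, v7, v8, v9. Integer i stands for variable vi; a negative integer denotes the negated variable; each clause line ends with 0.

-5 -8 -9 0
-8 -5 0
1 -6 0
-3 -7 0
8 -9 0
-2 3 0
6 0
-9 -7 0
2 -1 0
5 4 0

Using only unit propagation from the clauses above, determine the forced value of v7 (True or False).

Unit clause (v6) sets v6 = True.
(¬v6 ∨ v1) with v6 = True leaves only v1, so v1 = True.
From (¬v1 ∨ v2) and v1 = True: v2 = True.
(¬v2 ∨ v3) with v2 = True leaves only v3, so v3 = True.
(¬v7 ∨ ¬v3) with v3 = True leaves only ¬v7, so v7 = False.

False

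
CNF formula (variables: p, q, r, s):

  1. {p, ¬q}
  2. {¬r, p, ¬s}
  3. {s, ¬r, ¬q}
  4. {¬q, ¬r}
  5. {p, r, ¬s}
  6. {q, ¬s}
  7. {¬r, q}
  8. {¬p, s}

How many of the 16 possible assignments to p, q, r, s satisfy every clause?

2

Satisfying assignments:
  p=F q=F r=F s=F
  p=T q=T r=F s=T
That's 2 in total.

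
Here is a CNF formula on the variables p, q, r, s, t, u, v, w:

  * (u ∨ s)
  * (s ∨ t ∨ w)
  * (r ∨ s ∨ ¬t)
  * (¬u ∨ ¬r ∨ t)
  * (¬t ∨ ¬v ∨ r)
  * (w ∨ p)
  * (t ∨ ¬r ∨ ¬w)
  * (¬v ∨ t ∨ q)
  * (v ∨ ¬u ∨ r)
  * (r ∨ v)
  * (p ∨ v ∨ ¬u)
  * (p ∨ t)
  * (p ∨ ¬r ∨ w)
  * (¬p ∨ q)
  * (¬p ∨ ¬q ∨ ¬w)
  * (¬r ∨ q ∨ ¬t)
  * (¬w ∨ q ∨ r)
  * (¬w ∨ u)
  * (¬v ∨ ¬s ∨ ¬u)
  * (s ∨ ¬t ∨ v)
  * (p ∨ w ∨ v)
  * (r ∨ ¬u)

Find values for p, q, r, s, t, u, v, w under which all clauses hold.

p=T, q=T, r=T, s=F, t=T, u=T, v=T, w=F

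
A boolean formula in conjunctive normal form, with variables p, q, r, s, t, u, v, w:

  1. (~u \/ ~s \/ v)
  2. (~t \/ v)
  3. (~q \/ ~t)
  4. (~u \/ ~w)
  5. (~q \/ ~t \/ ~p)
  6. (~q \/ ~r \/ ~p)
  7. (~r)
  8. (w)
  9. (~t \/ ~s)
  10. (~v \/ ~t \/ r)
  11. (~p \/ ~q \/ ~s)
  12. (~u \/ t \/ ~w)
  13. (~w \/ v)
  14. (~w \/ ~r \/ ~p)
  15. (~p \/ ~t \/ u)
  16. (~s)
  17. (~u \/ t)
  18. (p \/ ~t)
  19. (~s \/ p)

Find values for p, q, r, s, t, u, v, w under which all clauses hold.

p = True, q = True, r = False, s = False, t = False, u = False, v = True, w = True

Unit propagation: (~r) forces r = False.
The clause (w) is unit: w must be True.
(~u) is a unit clause, so u = False.
(v) is a unit clause, so v = True.
(~t) is a unit clause, so t = False.
The clause (~s) is unit: s must be False.
p, q are now unconstrained; take p = True, q = True.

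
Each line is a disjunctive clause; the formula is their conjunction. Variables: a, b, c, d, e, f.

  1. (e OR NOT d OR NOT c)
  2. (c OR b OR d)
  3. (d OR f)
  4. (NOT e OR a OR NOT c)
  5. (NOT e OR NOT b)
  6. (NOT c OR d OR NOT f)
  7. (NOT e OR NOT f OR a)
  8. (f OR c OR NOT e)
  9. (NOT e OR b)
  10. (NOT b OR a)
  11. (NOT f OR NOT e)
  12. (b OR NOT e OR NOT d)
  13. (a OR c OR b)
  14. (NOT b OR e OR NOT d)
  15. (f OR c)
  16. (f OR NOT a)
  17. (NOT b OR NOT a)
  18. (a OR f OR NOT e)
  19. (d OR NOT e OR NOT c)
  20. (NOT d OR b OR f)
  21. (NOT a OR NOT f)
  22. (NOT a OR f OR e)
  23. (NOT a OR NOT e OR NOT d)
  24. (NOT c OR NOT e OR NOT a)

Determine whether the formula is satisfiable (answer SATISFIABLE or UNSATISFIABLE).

UNSATISFIABLE

e = True:
  propagation gives b=False; an empty clause results — contradiction.
e = False:
  f = True:
    propagation gives a=False, b=False, c=True, d=False; an empty clause results — contradiction.
  f = False:
    propagation gives d=True, c=False; an empty clause results — contradiction.
Every branch closes, so no satisfying assignment exists.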